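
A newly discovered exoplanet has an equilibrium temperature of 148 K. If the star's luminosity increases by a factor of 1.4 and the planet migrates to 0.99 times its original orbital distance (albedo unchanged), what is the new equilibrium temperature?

T_eq ≈ 162 K

T_eq ∝ L^(1/4) · d^(−1/2).
T′ = 148 × 1.4^(1/4) / 0.99^(1/2) = 162 K.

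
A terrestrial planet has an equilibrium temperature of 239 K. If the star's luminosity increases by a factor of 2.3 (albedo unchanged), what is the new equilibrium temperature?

T_eq ∝ L^(1/4) · d^(−1/2).
T′ = 239 × 2.3^(1/4) = 294 K.

T_eq ≈ 294 K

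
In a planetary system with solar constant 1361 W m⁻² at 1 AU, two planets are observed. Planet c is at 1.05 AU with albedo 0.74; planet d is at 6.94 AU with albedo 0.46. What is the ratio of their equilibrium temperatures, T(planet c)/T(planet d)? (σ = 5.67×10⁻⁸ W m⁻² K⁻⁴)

T_eq = [S₀(1−A)/(4σd²)]^(1/4), so T ∝ (1−A)^(1/4) / √d.
T₁ = [1361×0.26/(4×5.67×10⁻⁸×1.05²)]^(1/4) = 193.96 K.
T₂ = [1361×0.54/(4×5.67×10⁻⁸×6.94²)]^(1/4) = 90.57 K.

T₁/T₂ ≈ 2.142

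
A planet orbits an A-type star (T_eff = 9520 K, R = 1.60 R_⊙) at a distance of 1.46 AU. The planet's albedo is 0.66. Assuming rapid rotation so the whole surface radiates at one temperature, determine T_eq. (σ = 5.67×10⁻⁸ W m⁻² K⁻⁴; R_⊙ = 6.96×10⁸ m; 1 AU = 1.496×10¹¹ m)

R_⋆ = 1.60 × 6.96×10⁸ = 1.11×10⁹ m.
d = 1.46 AU = 2.18×10¹¹ m.
L = 4πR_⋆²σT_⋆⁴ = 4π(1.11×10⁹)² × 5.67×10⁻⁸ × (9520)⁴ = 7.26×10²⁷ W.
S = L/(4πd²) = 1.21×10⁴ W m⁻².
Energy balance: absorbed = emitted ⇒ πR²·S(1−A) = 4πR²·σT_eq⁴, so T_eq⁴ = S(1−A)/(4σ).
T_eq = [1.21×10⁴ × 0.34 / (4 × 5.67×10⁻⁸)]^(1/4) = (1.81×10¹⁰)^(1/4) = 367 K.

T_eq ≈ 367 K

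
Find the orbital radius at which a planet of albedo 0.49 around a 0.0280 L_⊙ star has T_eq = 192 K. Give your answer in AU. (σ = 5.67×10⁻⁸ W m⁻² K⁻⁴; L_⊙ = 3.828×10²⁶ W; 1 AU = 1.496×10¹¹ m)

d ≈ 0.251 AU

L = 0.0280 × 3.828×10²⁶ = 1.07×10²⁵ W.
From T_eq⁴ = L(1−A)/(16πσd²): d = √[L(1−A)/(16πσT_eq⁴)].
d = √[1.07×10²⁵ × 0.51 / (16π × 5.67×10⁻⁸ × (192)⁴)] = 3.76×10¹⁰ m = 0.251 AU.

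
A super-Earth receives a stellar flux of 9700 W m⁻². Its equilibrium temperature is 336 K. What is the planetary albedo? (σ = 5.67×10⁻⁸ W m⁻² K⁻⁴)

A ≈ 0.70

From T_eq⁴ = S(1−A)/(4σ): 1−A = 4σT_eq⁴/S.
1−A = 4 × 5.67×10⁻⁸ × (336)⁴ / 9700 = 0.298.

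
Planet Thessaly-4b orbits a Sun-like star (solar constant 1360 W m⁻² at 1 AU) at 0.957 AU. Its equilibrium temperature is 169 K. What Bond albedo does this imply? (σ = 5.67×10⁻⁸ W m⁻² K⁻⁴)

A ≈ 0.88

Flux at 0.957 AU: S = 1360/0.957² = 1480 W m⁻².
From T_eq⁴ = S(1−A)/(4σ): 1−A = 4σT_eq⁴/S.
1−A = 4 × 5.67×10⁻⁸ × (169)⁴ / 1480 = 0.125.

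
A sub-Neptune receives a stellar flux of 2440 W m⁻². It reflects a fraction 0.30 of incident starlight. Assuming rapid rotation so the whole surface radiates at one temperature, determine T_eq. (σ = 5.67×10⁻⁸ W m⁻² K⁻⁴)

Energy balance: absorbed = emitted ⇒ πR²·S(1−A) = 4πR²·σT_eq⁴, so T_eq⁴ = S(1−A)/(4σ).
T_eq = [2440 × 0.70 / (4 × 5.67×10⁻⁸)]^(1/4) = (7.53×10⁹)^(1/4) = 295 K.

T_eq ≈ 295 K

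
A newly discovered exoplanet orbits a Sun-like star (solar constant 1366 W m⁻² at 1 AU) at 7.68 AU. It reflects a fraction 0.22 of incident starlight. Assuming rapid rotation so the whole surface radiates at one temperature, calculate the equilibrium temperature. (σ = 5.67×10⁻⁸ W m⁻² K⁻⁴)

Flux at 7.68 AU: S = 1366/7.68² = 23.2 W m⁻².
Energy balance: absorbed = emitted ⇒ πR²·S(1−A) = 4πR²·σT_eq⁴, so T_eq⁴ = S(1−A)/(4σ).
T_eq = [23.2 × 0.78 / (4 × 5.67×10⁻⁸)]^(1/4) = (7.96×10⁷)^(1/4) = 94.5 K.

T_eq ≈ 94.5 K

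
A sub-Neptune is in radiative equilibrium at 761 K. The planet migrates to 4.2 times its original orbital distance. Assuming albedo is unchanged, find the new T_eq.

T_eq ∝ L^(1/4) · d^(−1/2).
T′ = 761 / 4.2^(1/2) = 371 K.

T_eq ≈ 371 K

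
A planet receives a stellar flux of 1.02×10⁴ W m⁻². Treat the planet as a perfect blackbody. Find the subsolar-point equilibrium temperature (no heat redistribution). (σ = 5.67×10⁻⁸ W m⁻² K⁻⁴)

T_ss ≈ 651 K

At the subsolar point the surface absorbs S(1−A) and emits σT⁴ per unit area — no factor of 4, since only the local patch is in balance.
T = [1.02×10⁴ × 1.00 / 5.67×10⁻⁸]^(1/4) = (1.80×10¹¹)^(1/4) = 651 K.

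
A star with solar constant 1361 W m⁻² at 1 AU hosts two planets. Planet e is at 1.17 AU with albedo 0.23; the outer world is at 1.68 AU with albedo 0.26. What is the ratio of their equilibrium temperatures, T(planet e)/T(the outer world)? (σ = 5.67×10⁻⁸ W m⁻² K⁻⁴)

T₁/T₂ ≈ 1.210

T_eq = [S₀(1−A)/(4σd²)]^(1/4), so T ∝ (1−A)^(1/4) / √d.
T₁ = [1361×0.77/(4×5.67×10⁻⁸×1.17²)]^(1/4) = 241.04 K.
T₂ = [1361×0.74/(4×5.67×10⁻⁸×1.68²)]^(1/4) = 199.16 K.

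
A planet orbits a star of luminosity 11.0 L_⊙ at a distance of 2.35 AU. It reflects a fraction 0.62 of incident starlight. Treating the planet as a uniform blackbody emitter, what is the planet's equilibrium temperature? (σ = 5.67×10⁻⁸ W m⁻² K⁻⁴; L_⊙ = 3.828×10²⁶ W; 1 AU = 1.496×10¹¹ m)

d = 2.35 AU = 3.52×10¹¹ m.
L = 11.0 × 3.828×10²⁶ = 4.21×10²⁷ W.
Flux: S = L/(4πd²) = 4.21×10²⁷/(4π×(3.52×10¹¹)²) = 2710 W m⁻².
Energy balance: absorbed = emitted ⇒ πR²·S(1−A) = 4πR²·σT_eq⁴, so T_eq⁴ = S(1−A)/(4σ).
T_eq = [2710 × 0.38 / (4 × 5.67×10⁻⁸)]^(1/4) = (4.54×10⁹)^(1/4) = 260 K.

T_eq ≈ 260 K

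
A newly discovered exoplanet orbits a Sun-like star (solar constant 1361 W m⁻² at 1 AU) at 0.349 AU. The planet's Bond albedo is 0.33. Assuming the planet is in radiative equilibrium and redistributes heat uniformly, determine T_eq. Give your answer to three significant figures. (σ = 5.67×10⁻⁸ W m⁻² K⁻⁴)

T_eq ≈ 426 K

Flux at 0.349 AU: S = 1361/0.349² = 1.12×10⁴ W m⁻².
Energy balance: absorbed = emitted ⇒ πR²·S(1−A) = 4πR²·σT_eq⁴, so T_eq⁴ = S(1−A)/(4σ).
T_eq = [1.12×10⁴ × 0.67 / (4 × 5.67×10⁻⁸)]^(1/4) = (3.30×10¹⁰)^(1/4) = 426 K.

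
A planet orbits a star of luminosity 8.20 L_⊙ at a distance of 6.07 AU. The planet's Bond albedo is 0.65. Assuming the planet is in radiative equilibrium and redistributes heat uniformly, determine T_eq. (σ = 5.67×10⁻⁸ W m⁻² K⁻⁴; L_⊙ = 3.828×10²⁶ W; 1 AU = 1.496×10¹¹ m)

T_eq ≈ 147 K

d = 6.07 AU = 9.08×10¹¹ m.
L = 8.20 × 3.828×10²⁶ = 3.14×10²⁷ W.
Flux: S = L/(4πd²) = 3.14×10²⁷/(4π×(9.08×10¹¹)²) = 303 W m⁻².
Energy balance: absorbed = emitted ⇒ πR²·S(1−A) = 4πR²·σT_eq⁴, so T_eq⁴ = S(1−A)/(4σ).
T_eq = [303 × 0.35 / (4 × 5.67×10⁻⁸)]^(1/4) = (4.67×10⁸)^(1/4) = 147 K.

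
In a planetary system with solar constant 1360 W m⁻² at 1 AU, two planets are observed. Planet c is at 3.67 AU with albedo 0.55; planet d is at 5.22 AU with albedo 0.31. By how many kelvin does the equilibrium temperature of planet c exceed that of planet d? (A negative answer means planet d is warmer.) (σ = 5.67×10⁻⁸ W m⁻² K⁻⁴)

T_eq = [S₀(1−A)/(4σd²)]^(1/4), so T ∝ (1−A)^(1/4) / √d.
T₁ = [1360×0.45/(4×5.67×10⁻⁸×3.67²)]^(1/4) = 118.97 K.
T₂ = [1360×0.69/(4×5.67×10⁻⁸×5.22²)]^(1/4) = 111.01 K.

ΔT ≈ 8.0 K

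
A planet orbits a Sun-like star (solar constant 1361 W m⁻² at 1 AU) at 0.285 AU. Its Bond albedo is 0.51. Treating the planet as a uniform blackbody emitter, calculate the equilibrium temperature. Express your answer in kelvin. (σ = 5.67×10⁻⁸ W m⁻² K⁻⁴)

T_eq ≈ 436 K

Flux at 0.285 AU: S = 1361/0.285² = 1.68×10⁴ W m⁻².
Energy balance: absorbed = emitted ⇒ πR²·S(1−A) = 4πR²·σT_eq⁴, so T_eq⁴ = S(1−A)/(4σ).
T_eq = [1.68×10⁴ × 0.49 / (4 × 5.67×10⁻⁸)]^(1/4) = (3.62×10¹⁰)^(1/4) = 436 K.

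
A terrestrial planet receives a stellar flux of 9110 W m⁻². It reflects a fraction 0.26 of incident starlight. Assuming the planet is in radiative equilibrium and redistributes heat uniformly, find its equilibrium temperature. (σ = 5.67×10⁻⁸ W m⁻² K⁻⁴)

T_eq ≈ 415 K

Energy balance: absorbed = emitted ⇒ πR²·S(1−A) = 4πR²·σT_eq⁴, so T_eq⁴ = S(1−A)/(4σ).
T_eq = [9110 × 0.74 / (4 × 5.67×10⁻⁸)]^(1/4) = (2.97×10¹⁰)^(1/4) = 415 K.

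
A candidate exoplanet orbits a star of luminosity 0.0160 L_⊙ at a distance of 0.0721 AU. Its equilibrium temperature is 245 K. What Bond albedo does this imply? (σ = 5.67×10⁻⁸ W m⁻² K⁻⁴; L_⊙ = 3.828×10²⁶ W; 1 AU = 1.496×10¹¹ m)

d = 0.0721 AU = 1.08×10¹⁰ m.
L = 0.0160 × 3.828×10²⁶ = 6.12×10²⁴ W.
Flux: S = L/(4πd²) = 6.12×10²⁴/(4π×(1.08×10¹⁰)²) = 4190 W m⁻².
From T_eq⁴ = S(1−A)/(4σ): 1−A = 4σT_eq⁴/S.
1−A = 4 × 5.67×10⁻⁸ × (245)⁴ / 4190 = 0.195.

A ≈ 0.80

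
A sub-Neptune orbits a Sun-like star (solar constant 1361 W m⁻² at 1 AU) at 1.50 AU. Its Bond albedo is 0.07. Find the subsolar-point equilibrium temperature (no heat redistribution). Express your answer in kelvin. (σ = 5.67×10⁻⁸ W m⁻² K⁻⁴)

T_ss ≈ 316 K

Flux at 1.50 AU: S = 1361/1.50² = 605 W m⁻².
At the subsolar point the surface absorbs S(1−A) and emits σT⁴ per unit area — no factor of 4, since only the local patch is in balance.
T = [605 × 0.93 / 5.67×10⁻⁸]^(1/4) = (9.92×10⁹)^(1/4) = 316 K.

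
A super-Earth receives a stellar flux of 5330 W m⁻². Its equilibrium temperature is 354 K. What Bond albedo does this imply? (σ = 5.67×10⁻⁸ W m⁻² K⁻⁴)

From T_eq⁴ = S(1−A)/(4σ): 1−A = 4σT_eq⁴/S.
1−A = 4 × 5.67×10⁻⁸ × (354)⁴ / 5330 = 0.668.

A ≈ 0.33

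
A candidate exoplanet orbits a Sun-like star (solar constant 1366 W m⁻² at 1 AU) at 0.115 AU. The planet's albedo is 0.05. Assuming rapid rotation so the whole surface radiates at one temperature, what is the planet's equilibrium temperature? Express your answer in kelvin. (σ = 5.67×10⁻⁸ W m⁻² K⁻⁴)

T_eq ≈ 811 K

Flux at 0.115 AU: S = 1366/0.115² = 1.03×10⁵ W m⁻².
Energy balance: absorbed = emitted ⇒ πR²·S(1−A) = 4πR²·σT_eq⁴, so T_eq⁴ = S(1−A)/(4σ).
T_eq = [1.03×10⁵ × 0.95 / (4 × 5.67×10⁻⁸)]^(1/4) = (4.33×10¹¹)^(1/4) = 811 K.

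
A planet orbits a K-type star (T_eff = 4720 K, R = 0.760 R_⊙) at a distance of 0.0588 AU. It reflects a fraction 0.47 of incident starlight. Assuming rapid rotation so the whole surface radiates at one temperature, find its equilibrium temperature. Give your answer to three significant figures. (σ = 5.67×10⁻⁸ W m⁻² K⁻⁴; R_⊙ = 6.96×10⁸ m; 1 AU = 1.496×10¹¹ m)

R_⋆ = 0.760 × 6.96×10⁸ = 5.29×10⁸ m.
d = 0.0588 AU = 8.80×10⁹ m.
L = 4πR_⋆²σT_⋆⁴ = 4π(5.29×10⁸)² × 5.67×10⁻⁸ × (4720)⁴ = 9.89×10²⁵ W.
S = L/(4πd²) = 1.02×10⁵ W m⁻².
Energy balance: absorbed = emitted ⇒ πR²·S(1−A) = 4πR²·σT_eq⁴, so T_eq⁴ = S(1−A)/(4σ).
T_eq = [1.02×10⁵ × 0.53 / (4 × 5.67×10⁻⁸)]^(1/4) = (2.38×10¹¹)^(1/4) = 698 K.

T_eq ≈ 698 K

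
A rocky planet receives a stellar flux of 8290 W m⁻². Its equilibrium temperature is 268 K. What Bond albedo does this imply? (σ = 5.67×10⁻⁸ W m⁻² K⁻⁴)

A ≈ 0.86

From T_eq⁴ = S(1−A)/(4σ): 1−A = 4σT_eq⁴/S.
1−A = 4 × 5.67×10⁻⁸ × (268)⁴ / 8290 = 0.141.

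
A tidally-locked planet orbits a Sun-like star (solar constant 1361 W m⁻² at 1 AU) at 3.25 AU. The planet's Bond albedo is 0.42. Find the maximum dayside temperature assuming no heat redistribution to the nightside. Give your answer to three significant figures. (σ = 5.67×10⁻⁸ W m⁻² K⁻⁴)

Flux at 3.25 AU: S = 1361/3.25² = 129 W m⁻².
With no redistribution each surface element balances locally: S(1−A) = σT⁴.
T = [129 × 0.58 / 5.67×10⁻⁸]^(1/4) = (1.32×10⁹)^(1/4) = 191 K.

T_ss ≈ 191 K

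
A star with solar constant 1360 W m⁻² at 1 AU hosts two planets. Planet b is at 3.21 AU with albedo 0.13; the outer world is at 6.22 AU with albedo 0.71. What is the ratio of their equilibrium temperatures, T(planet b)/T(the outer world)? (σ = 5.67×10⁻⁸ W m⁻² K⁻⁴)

T₁/T₂ ≈ 1.832

T_eq = [S₀(1−A)/(4σd²)]^(1/4), so T ∝ (1−A)^(1/4) / √d.
T₁ = [1360×0.87/(4×5.67×10⁻⁸×3.21²)]^(1/4) = 150.00 K.
T₂ = [1360×0.29/(4×5.67×10⁻⁸×6.22²)]^(1/4) = 81.88 K.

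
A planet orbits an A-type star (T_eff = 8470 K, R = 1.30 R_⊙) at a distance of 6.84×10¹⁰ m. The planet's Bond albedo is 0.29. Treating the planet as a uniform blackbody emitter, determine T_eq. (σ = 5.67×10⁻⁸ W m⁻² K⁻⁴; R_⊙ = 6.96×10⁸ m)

T_eq ≈ 632 K

R_⋆ = 1.30 × 6.96×10⁸ = 9.05×10⁸ m.
L = 4πR_⋆²σT_⋆⁴ = 4π(9.05×10⁸)² × 5.67×10⁻⁸ × (8470)⁴ = 3.00×10²⁷ W.
S = L/(4πd²) = 5.11×10⁴ W m⁻².
Energy balance: absorbed = emitted ⇒ πR²·S(1−A) = 4πR²·σT_eq⁴, so T_eq⁴ = S(1−A)/(4σ).
T_eq = [5.11×10⁴ × 0.71 / (4 × 5.67×10⁻⁸)]^(1/4) = (1.60×10¹¹)^(1/4) = 632 K.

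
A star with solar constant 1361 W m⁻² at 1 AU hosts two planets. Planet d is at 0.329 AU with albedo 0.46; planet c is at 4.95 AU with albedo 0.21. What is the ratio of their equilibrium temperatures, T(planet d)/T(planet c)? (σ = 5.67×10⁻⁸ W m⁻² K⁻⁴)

T₁/T₂ ≈ 3.527

T_eq = [S₀(1−A)/(4σd²)]^(1/4), so T ∝ (1−A)^(1/4) / √d.
T₁ = [1361×0.54/(4×5.67×10⁻⁸×0.329²)]^(1/4) = 415.96 K.
T₂ = [1361×0.79/(4×5.67×10⁻⁸×4.95²)]^(1/4) = 117.94 K.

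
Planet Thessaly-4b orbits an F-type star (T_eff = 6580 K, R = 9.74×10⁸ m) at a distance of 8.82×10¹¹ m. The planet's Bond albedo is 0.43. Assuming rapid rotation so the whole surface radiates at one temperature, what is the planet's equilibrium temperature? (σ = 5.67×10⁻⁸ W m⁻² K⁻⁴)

L = 4πR_⋆²σT_⋆⁴ = 4π(9.74×10⁸)² × 5.67×10⁻⁸ × (6580)⁴ = 1.27×10²⁷ W.
S = L/(4πd²) = 130 W m⁻².
Energy balance: absorbed = emitted ⇒ πR²·S(1−A) = 4πR²·σT_eq⁴, so T_eq⁴ = S(1−A)/(4σ).
T_eq = [130 × 0.57 / (4 × 5.67×10⁻⁸)]^(1/4) = (3.26×10⁸)^(1/4) = 134 K.

T_eq ≈ 134 K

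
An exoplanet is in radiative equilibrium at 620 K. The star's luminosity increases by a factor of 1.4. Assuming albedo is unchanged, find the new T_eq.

T_eq ∝ L^(1/4) · d^(−1/2).
T′ = 620 × 1.4^(1/4) = 674 K.

T_eq ≈ 674 K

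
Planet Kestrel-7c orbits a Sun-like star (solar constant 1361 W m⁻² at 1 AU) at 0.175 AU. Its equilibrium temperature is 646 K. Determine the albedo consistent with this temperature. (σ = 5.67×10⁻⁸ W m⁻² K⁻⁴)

A ≈ 0.11

Flux at 0.175 AU: S = 1361/0.175² = 4.44×10⁴ W m⁻².
From T_eq⁴ = S(1−A)/(4σ): 1−A = 4σT_eq⁴/S.
1−A = 4 × 5.67×10⁻⁸ × (646)⁴ / 4.44×10⁴ = 0.889.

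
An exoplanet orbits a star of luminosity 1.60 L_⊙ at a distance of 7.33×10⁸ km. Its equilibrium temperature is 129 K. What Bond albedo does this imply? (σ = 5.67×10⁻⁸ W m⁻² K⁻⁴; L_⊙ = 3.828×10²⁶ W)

d = 7.33×10⁸ km = 7.33×10¹¹ m.
L = 1.60 × 3.828×10²⁶ = 6.12×10²⁶ W.
Flux: S = L/(4πd²) = 6.12×10²⁶/(4π×(7.33×10¹¹)²) = 90.7 W m⁻².
From T_eq⁴ = S(1−A)/(4σ): 1−A = 4σT_eq⁴/S.
1−A = 4 × 5.67×10⁻⁸ × (129)⁴ / 90.7 = 0.692.

A ≈ 0.31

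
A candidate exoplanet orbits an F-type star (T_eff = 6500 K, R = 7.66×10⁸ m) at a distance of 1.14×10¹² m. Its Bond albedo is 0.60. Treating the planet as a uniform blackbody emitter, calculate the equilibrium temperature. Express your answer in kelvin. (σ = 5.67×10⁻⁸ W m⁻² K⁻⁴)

L = 4πR_⋆²σT_⋆⁴ = 4π(7.66×10⁸)² × 5.67×10⁻⁸ × (6500)⁴ = 7.46×10²⁶ W.
S = L/(4πd²) = 45.7 W m⁻².
Energy balance: absorbed = emitted ⇒ πR²·S(1−A) = 4πR²·σT_eq⁴, so T_eq⁴ = S(1−A)/(4σ).
T_eq = [45.7 × 0.40 / (4 × 5.67×10⁻⁸)]^(1/4) = (8.06×10⁷)^(1/4) = 94.7 K.

T_eq ≈ 94.7 K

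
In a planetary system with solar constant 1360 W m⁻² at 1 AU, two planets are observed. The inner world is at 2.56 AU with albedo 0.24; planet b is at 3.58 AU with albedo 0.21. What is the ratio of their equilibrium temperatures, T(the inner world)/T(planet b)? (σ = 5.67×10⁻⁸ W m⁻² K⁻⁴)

T₁/T₂ ≈ 1.171

T_eq = [S₀(1−A)/(4σd²)]^(1/4), so T ∝ (1−A)^(1/4) / √d.
T₁ = [1360×0.76/(4×5.67×10⁻⁸×2.56²)]^(1/4) = 162.39 K.
T₂ = [1360×0.79/(4×5.67×10⁻⁸×3.58²)]^(1/4) = 138.66 K.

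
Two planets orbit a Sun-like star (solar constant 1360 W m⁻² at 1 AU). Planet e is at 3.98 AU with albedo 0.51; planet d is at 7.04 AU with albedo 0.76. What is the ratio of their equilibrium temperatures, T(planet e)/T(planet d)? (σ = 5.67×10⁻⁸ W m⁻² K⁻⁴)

T_eq = [S₀(1−A)/(4σd²)]^(1/4), so T ∝ (1−A)^(1/4) / √d.
T₁ = [1360×0.49/(4×5.67×10⁻⁸×3.98²)]^(1/4) = 116.70 K.
T₂ = [1360×0.24/(4×5.67×10⁻⁸×7.04²)]^(1/4) = 73.41 K.

T₁/T₂ ≈ 1.590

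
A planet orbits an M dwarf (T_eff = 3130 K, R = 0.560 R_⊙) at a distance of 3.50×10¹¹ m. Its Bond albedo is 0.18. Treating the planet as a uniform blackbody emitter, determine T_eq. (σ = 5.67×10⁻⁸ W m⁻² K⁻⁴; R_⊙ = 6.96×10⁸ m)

R_⋆ = 0.560 × 6.96×10⁸ = 3.90×10⁸ m.
L = 4πR_⋆²σT_⋆⁴ = 4π(3.90×10⁸)² × 5.67×10⁻⁸ × (3130)⁴ = 1.04×10²⁵ W.
S = L/(4πd²) = 6.75 W m⁻².
Energy balance: absorbed = emitted ⇒ πR²·S(1−A) = 4πR²·σT_eq⁴, so T_eq⁴ = S(1−A)/(4σ).
T_eq = [6.75 × 0.82 / (4 × 5.67×10⁻⁸)]^(1/4) = (2.44×10⁷)^(1/4) = 70.3 K.

T_eq ≈ 70.3 K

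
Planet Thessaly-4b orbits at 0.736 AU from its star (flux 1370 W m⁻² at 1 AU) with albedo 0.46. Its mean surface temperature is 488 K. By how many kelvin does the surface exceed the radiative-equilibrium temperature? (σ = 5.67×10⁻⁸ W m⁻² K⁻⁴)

ΔT ≈ 209.4 K

S = 1370/0.736² = 2529 W m⁻².
T_eq = [S(1−A)/(4σ)]^(1/4) = [2529×0.54/(4×5.67×10⁻⁸)]^(1/4) = 278.6 K.
ΔT = T_surf − T_eq = 488 − 278.6.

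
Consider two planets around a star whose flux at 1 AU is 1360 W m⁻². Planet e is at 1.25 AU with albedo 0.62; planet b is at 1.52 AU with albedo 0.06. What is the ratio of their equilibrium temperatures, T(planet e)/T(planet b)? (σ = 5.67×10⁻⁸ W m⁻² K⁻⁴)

T_eq = [S₀(1−A)/(4σd²)]^(1/4), so T ∝ (1−A)^(1/4) / √d.
T₁ = [1360×0.38/(4×5.67×10⁻⁸×1.25²)]^(1/4) = 195.42 K.
T₂ = [1360×0.94/(4×5.67×10⁻⁸×1.52²)]^(1/4) = 222.25 K.

T₁/T₂ ≈ 0.879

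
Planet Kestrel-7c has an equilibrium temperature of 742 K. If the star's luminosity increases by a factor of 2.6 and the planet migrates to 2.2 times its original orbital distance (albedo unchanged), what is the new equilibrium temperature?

T_eq ≈ 635 K

T_eq ∝ L^(1/4) · d^(−1/2).
T′ = 742 × 2.6^(1/4) / 2.2^(1/2) = 635 K.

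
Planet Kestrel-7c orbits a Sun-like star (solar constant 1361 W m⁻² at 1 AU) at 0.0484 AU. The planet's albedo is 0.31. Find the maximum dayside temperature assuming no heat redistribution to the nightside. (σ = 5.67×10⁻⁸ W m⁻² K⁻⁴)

Flux at 0.0484 AU: S = 1361/0.0484² = 5.81×10⁵ W m⁻².
With no redistribution each surface element balances locally: S(1−A) = σT⁴.
T = [5.81×10⁵ × 0.69 / 5.67×10⁻⁸]^(1/4) = (7.07×10¹²)^(1/4) = 1630 K.

T_ss ≈ 1630 K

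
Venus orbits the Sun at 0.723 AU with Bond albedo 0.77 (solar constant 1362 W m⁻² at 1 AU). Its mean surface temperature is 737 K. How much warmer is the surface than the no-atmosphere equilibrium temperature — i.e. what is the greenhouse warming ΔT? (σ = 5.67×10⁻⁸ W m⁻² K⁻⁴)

ΔT ≈ 510.3 K

S = 1362/0.723² = 2606 W m⁻².
T_eq = [S(1−A)/(4σ)]^(1/4) = [2606×0.23/(4×5.67×10⁻⁸)]^(1/4) = 226.7 K.
ΔT = T_surf − T_eq = 737 − 226.7.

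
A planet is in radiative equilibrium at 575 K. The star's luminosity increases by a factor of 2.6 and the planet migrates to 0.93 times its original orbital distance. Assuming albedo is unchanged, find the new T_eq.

T_eq ∝ L^(1/4) · d^(−1/2).
T′ = 575 × 2.6^(1/4) / 0.93^(1/2) = 757 K.

T_eq ≈ 757 K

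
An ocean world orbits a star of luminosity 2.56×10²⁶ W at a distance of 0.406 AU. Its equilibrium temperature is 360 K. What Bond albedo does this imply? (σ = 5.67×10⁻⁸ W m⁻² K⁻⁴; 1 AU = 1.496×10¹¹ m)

A ≈ 0.31

d = 0.406 AU = 6.07×10¹⁰ m.
Flux: S = L/(4πd²) = 2.56×10²⁶/(4π×(6.07×10¹⁰)²) = 5520 W m⁻².
From T_eq⁴ = S(1−A)/(4σ): 1−A = 4σT_eq⁴/S.
1−A = 4 × 5.67×10⁻⁸ × (360)⁴ / 5520 = 0.690.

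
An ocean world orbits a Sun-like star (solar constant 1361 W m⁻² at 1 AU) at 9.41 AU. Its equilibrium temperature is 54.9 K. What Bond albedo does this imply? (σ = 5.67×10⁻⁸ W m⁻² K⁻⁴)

Flux at 9.41 AU: S = 1361/9.41² = 15.4 W m⁻².
From T_eq⁴ = S(1−A)/(4σ): 1−A = 4σT_eq⁴/S.
1−A = 4 × 5.67×10⁻⁸ × (54.9)⁴ / 15.4 = 0.134.

A ≈ 0.87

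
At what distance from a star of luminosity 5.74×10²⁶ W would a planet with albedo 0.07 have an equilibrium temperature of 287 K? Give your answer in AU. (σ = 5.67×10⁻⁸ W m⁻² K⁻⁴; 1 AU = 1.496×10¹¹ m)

From T_eq⁴ = L(1−A)/(16πσd²): d = √[L(1−A)/(16πσT_eq⁴)].
d = √[5.74×10²⁶ × 0.93 / (16π × 5.67×10⁻⁸ × (287)⁴)] = 1.66×10¹¹ m = 1.11 AU.

d ≈ 1.11 AU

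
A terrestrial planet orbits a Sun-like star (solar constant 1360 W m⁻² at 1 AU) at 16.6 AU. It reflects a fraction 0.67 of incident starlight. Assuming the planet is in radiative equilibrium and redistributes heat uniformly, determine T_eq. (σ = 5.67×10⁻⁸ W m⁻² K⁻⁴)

Flux at 16.6 AU: S = 1360/16.6² = 4.94 W m⁻².
Energy balance: absorbed = emitted ⇒ πR²·S(1−A) = 4πR²·σT_eq⁴, so T_eq⁴ = S(1−A)/(4σ).
T_eq = [4.94 × 0.33 / (4 × 5.67×10⁻⁸)]^(1/4) = (7.18×10⁶)^(1/4) = 51.8 K.

T_eq ≈ 51.8 K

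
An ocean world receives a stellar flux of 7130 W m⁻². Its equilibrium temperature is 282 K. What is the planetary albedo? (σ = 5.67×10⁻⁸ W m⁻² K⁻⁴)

A ≈ 0.80

From T_eq⁴ = S(1−A)/(4σ): 1−A = 4σT_eq⁴/S.
1−A = 4 × 5.67×10⁻⁸ × (282)⁴ / 7130 = 0.201.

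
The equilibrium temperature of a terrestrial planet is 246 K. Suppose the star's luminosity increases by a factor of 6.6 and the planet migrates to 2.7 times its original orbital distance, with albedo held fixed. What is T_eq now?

T_eq ∝ L^(1/4) · d^(−1/2).
T′ = 246 × 6.6^(1/4) / 2.7^(1/2) = 240 K.

T_eq ≈ 240 K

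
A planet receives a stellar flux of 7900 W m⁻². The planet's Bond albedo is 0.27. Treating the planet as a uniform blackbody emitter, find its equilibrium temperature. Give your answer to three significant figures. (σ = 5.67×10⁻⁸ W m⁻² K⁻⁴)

T_eq ≈ 399 K

Energy balance: absorbed = emitted ⇒ πR²·S(1−A) = 4πR²·σT_eq⁴, so T_eq⁴ = S(1−A)/(4σ).
T_eq = [7900 × 0.73 / (4 × 5.67×10⁻⁸)]^(1/4) = (2.54×10¹⁰)^(1/4) = 399 K.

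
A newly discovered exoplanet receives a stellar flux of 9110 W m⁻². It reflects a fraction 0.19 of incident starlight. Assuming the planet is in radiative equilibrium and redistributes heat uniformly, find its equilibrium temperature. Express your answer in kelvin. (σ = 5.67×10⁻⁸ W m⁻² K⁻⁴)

T_eq ≈ 425 K

Energy balance: absorbed = emitted ⇒ πR²·S(1−A) = 4πR²·σT_eq⁴, so T_eq⁴ = S(1−A)/(4σ).
T_eq = [9110 × 0.81 / (4 × 5.67×10⁻⁸)]^(1/4) = (3.25×10¹⁰)^(1/4) = 425 K.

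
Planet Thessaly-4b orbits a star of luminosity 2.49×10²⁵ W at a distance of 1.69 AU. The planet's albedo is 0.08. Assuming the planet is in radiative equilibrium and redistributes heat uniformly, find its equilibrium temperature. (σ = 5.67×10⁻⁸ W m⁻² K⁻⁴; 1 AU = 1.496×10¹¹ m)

T_eq ≈ 106 K

d = 1.69 AU = 2.53×10¹¹ m.
Flux: S = L/(4πd²) = 2.49×10²⁵/(4π×(2.53×10¹¹)²) = 31.0 W m⁻².
Energy balance: absorbed = emitted ⇒ πR²·S(1−A) = 4πR²·σT_eq⁴, so T_eq⁴ = S(1−A)/(4σ).
T_eq = [31.0 × 0.92 / (4 × 5.67×10⁻⁸)]^(1/4) = (1.26×10⁸)^(1/4) = 106 K.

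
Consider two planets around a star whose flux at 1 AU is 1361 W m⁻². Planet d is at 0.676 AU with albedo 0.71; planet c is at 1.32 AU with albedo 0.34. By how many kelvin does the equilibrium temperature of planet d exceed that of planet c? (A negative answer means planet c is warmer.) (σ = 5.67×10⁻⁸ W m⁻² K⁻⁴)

T_eq = [S₀(1−A)/(4σd²)]^(1/4), so T ∝ (1−A)^(1/4) / √d.
T₁ = [1361×0.29/(4×5.67×10⁻⁸×0.676²)]^(1/4) = 248.42 K.
T₂ = [1361×0.66/(4×5.67×10⁻⁸×1.32²)]^(1/4) = 218.35 K.

ΔT ≈ 30.1 K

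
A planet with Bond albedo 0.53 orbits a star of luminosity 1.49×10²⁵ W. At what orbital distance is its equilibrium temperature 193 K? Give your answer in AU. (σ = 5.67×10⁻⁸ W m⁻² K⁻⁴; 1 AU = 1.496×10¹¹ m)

From T_eq⁴ = L(1−A)/(16πσd²): d = √[L(1−A)/(16πσT_eq⁴)].
d = √[1.49×10²⁵ × 0.47 / (16π × 5.67×10⁻⁸ × (193)⁴)] = 4.21×10¹⁰ m = 0.281 AU.

d ≈ 0.281 AU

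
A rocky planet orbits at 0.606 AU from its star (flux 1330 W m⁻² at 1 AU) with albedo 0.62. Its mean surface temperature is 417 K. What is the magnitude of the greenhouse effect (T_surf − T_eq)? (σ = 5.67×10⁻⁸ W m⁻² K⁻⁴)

ΔT ≈ 137.9 K

S = 1330/0.606² = 3622 W m⁻².
T_eq = [S(1−A)/(4σ)]^(1/4) = [3622×0.38/(4×5.67×10⁻⁸)]^(1/4) = 279.1 K.
ΔT = T_surf − T_eq = 417 − 279.1.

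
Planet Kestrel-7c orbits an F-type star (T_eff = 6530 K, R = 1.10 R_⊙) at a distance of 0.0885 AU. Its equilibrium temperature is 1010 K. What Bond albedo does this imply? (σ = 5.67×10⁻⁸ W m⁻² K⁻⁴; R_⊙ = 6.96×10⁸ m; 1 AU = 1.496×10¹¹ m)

A ≈ 0.32

R_⋆ = 1.10 × 6.96×10⁸ = 7.66×10⁸ m.
d = 0.0885 AU = 1.32×10¹⁰ m.
L = 4πR_⋆²σT_⋆⁴ = 4π(7.66×10⁸)² × 5.67×10⁻⁸ × (6530)⁴ = 7.59×10²⁶ W.
S = L/(4πd²) = 3.45×10⁵ W m⁻².
From T_eq⁴ = S(1−A)/(4σ): 1−A = 4σT_eq⁴/S.
1−A = 4 × 5.67×10⁻⁸ × (1010)⁴ / 3.45×10⁵ = 0.685.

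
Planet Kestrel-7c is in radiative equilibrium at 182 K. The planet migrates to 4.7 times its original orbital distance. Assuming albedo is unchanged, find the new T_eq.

T_eq ≈ 84.0 K

T_eq ∝ L^(1/4) · d^(−1/2).
T′ = 182 / 4.7^(1/2) = 84.0 K.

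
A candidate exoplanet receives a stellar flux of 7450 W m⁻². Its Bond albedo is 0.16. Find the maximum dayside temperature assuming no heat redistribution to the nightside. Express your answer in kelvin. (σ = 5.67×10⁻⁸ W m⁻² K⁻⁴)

T_ss ≈ 576 K

With no redistribution each surface element balances locally: S(1−A) = σT⁴.
T = [7450 × 0.84 / 5.67×10⁻⁸]^(1/4) = (1.10×10¹¹)^(1/4) = 576 K.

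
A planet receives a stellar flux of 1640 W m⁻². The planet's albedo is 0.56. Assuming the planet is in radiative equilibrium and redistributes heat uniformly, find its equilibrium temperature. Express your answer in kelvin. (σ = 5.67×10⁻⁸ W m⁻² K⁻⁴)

T_eq ≈ 237 K

Energy balance: absorbed = emitted ⇒ πR²·S(1−A) = 4πR²·σT_eq⁴, so T_eq⁴ = S(1−A)/(4σ).
T_eq = [1640 × 0.44 / (4 × 5.67×10⁻⁸)]^(1/4) = (3.18×10⁹)^(1/4) = 237 K.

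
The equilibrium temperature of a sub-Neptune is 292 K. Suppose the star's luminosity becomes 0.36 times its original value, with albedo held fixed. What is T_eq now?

T_eq ≈ 226 K

T_eq ∝ L^(1/4) · d^(−1/2).
T′ = 292 × 0.36^(1/4) = 226 K.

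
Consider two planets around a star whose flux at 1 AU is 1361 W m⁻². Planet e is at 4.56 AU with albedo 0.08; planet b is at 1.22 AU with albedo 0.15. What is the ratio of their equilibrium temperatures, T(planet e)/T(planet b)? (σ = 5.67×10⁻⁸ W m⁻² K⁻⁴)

T_eq = [S₀(1−A)/(4σd²)]^(1/4), so T ∝ (1−A)^(1/4) / √d.
T₁ = [1361×0.92/(4×5.67×10⁻⁸×4.56²)]^(1/4) = 127.65 K.
T₂ = [1361×0.85/(4×5.67×10⁻⁸×1.22²)]^(1/4) = 241.95 K.

T₁/T₂ ≈ 0.528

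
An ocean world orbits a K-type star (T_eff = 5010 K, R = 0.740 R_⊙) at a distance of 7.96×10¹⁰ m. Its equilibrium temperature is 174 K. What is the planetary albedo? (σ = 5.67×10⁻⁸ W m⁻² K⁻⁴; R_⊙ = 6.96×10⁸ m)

A ≈ 0.86

R_⋆ = 0.740 × 6.96×10⁸ = 5.15×10⁸ m.
L = 4πR_⋆²σT_⋆⁴ = 4π(5.15×10⁸)² × 5.67×10⁻⁸ × (5010)⁴ = 1.19×10²⁶ W.
S = L/(4πd²) = 1500 W m⁻².
From T_eq⁴ = S(1−A)/(4σ): 1−A = 4σT_eq⁴/S.
1−A = 4 × 5.67×10⁻⁸ × (174)⁴ / 1500 = 0.139.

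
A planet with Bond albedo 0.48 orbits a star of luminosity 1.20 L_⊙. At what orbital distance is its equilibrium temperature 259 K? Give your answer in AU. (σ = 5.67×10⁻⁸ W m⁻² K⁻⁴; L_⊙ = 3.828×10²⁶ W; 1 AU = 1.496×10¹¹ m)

L = 1.20 × 3.828×10²⁶ = 4.59×10²⁶ W.
From T_eq⁴ = L(1−A)/(16πσd²): d = √[L(1−A)/(16πσT_eq⁴)].
d = √[4.59×10²⁶ × 0.52 / (16π × 5.67×10⁻⁸ × (259)⁴)] = 1.36×10¹¹ m = 0.912 AU.

d ≈ 0.912 AU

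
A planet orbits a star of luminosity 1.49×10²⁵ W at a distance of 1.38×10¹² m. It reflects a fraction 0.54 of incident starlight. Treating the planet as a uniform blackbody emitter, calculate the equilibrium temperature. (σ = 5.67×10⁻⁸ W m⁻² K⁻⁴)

T_eq ≈ 33.5 K

Flux: S = L/(4πd²) = 1.49×10²⁵/(4π×(1.38×10¹²)²) = 0.623 W m⁻².
Energy balance: absorbed = emitted ⇒ πR²·S(1−A) = 4πR²·σT_eq⁴, so T_eq⁴ = S(1−A)/(4σ).
T_eq = [0.623 × 0.46 / (4 × 5.67×10⁻⁸)]^(1/4) = (1.26×10⁶)^(1/4) = 33.5 K.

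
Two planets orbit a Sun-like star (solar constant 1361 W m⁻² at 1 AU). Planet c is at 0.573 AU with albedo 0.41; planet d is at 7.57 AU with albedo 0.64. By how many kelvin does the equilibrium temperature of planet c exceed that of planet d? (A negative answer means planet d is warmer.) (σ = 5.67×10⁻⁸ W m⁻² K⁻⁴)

T_eq = [S₀(1−A)/(4σd²)]^(1/4), so T ∝ (1−A)^(1/4) / √d.
T₁ = [1361×0.59/(4×5.67×10⁻⁸×0.573²)]^(1/4) = 322.25 K.
T₂ = [1361×0.36/(4×5.67×10⁻⁸×7.57²)]^(1/4) = 78.36 K.

ΔT ≈ 243.9 K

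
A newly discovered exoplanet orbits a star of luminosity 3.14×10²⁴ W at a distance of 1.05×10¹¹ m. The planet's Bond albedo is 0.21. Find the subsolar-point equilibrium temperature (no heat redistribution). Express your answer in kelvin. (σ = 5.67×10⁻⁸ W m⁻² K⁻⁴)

Flux: S = L/(4πd²) = 3.14×10²⁴/(4π×(1.05×10¹¹)²) = 22.7 W m⁻².
At the subsolar point the surface absorbs S(1−A) and emits σT⁴ per unit area — no factor of 4, since only the local patch is in balance.
T = [22.7 × 0.79 / 5.67×10⁻⁸]^(1/4) = (3.16×10⁸)^(1/4) = 133 K.

T_ss ≈ 133 K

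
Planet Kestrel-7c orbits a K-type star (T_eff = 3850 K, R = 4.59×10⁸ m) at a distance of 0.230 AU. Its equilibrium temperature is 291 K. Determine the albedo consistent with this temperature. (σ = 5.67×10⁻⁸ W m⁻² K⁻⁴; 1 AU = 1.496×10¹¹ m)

A ≈ 0.27

d = 0.230 AU = 3.44×10¹⁰ m.
L = 4πR_⋆²σT_⋆⁴ = 4π(4.59×10⁸)² × 5.67×10⁻⁸ × (3850)⁴ = 3.30×10²⁵ W.
S = L/(4πd²) = 2220 W m⁻².
From T_eq⁴ = S(1−A)/(4σ): 1−A = 4σT_eq⁴/S.
1−A = 4 × 5.67×10⁻⁸ × (291)⁴ / 2220 = 0.734.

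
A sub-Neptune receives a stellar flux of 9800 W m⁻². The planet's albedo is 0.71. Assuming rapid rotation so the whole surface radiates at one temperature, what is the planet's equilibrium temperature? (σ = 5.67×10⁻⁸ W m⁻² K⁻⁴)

Energy balance: absorbed = emitted ⇒ πR²·S(1−A) = 4πR²·σT_eq⁴, so T_eq⁴ = S(1−A)/(4σ).
T_eq = [9800 × 0.29 / (4 × 5.67×10⁻⁸)]^(1/4) = (1.25×10¹⁰)^(1/4) = 335 K.

T_eq ≈ 335 K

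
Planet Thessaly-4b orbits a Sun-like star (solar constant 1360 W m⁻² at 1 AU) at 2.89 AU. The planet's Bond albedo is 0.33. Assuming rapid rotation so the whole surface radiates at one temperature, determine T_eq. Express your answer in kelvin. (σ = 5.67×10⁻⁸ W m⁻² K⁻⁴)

T_eq ≈ 148 K

Flux at 2.89 AU: S = 1360/2.89² = 163 W m⁻².
Energy balance: absorbed = emitted ⇒ πR²·S(1−A) = 4πR²·σT_eq⁴, so T_eq⁴ = S(1−A)/(4σ).
T_eq = [163 × 0.67 / (4 × 5.67×10⁻⁸)]^(1/4) = (4.81×10⁸)^(1/4) = 148 K.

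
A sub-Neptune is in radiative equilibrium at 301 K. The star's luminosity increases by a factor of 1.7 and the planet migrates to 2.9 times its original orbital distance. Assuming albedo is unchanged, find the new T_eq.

T_eq ∝ L^(1/4) · d^(−1/2).
T′ = 301 × 1.7^(1/4) / 2.9^(1/2) = 202 K.

T_eq ≈ 202 K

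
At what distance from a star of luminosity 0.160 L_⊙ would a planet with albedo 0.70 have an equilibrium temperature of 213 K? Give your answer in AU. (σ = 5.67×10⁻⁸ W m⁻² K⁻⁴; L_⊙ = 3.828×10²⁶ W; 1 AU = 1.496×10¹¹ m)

L = 0.160 × 3.828×10²⁶ = 6.12×10²⁵ W.
From T_eq⁴ = L(1−A)/(16πσd²): d = √[L(1−A)/(16πσT_eq⁴)].
d = √[6.12×10²⁵ × 0.30 / (16π × 5.67×10⁻⁸ × (213)⁴)] = 5.60×10¹⁰ m = 0.374 AU.

d ≈ 0.374 AU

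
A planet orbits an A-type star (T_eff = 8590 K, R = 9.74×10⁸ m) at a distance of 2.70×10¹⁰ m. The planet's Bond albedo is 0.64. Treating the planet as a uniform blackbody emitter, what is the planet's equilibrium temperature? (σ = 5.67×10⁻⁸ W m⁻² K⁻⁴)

L = 4πR_⋆²σT_⋆⁴ = 4π(9.74×10⁸)² × 5.67×10⁻⁸ × (8590)⁴ = 3.68×10²⁷ W.
S = L/(4πd²) = 4.02×10⁵ W m⁻².
Energy balance: absorbed = emitted ⇒ πR²·S(1−A) = 4πR²·σT_eq⁴, so T_eq⁴ = S(1−A)/(4σ).
T_eq = [4.02×10⁵ × 0.36 / (4 × 5.67×10⁻⁸)]^(1/4) = (6.38×10¹¹)^(1/4) = 894 K.

T_eq ≈ 894 K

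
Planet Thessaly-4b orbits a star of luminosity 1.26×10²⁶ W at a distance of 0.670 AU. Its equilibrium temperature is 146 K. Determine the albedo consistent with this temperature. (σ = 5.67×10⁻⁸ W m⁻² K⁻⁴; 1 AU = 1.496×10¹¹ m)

A ≈ 0.90

d = 0.670 AU = 1.00×10¹¹ m.
Flux: S = L/(4πd²) = 1.26×10²⁶/(4π×(1.00×10¹¹)²) = 998 W m⁻².
From T_eq⁴ = S(1−A)/(4σ): 1−A = 4σT_eq⁴/S.
1−A = 4 × 5.67×10⁻⁸ × (146)⁴ / 998 = 0.103.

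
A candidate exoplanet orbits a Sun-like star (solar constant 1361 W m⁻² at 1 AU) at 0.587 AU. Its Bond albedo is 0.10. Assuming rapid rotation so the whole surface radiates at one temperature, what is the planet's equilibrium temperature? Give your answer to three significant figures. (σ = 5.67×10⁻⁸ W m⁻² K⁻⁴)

T_eq ≈ 354 K

Flux at 0.587 AU: S = 1361/0.587² = 3950 W m⁻².
Energy balance: absorbed = emitted ⇒ πR²·S(1−A) = 4πR²·σT_eq⁴, so T_eq⁴ = S(1−A)/(4σ).
T_eq = [3950 × 0.90 / (4 × 5.67×10⁻⁸)]^(1/4) = (1.57×10¹⁰)^(1/4) = 354 K.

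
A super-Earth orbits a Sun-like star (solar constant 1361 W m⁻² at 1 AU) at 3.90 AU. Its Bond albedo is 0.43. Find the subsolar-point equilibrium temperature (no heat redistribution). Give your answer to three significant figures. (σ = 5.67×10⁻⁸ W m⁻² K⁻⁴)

Flux at 3.90 AU: S = 1361/3.90² = 89.5 W m⁻².
At the subsolar point the surface absorbs S(1−A) and emits σT⁴ per unit area — no factor of 4, since only the local patch is in balance.
T = [89.5 × 0.57 / 5.67×10⁻⁸]^(1/4) = (9.00×10⁸)^(1/4) = 173 K.

T_ss ≈ 173 K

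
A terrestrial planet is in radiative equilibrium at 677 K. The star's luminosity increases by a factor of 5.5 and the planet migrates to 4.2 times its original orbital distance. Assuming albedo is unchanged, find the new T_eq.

T_eq ≈ 506 K

T_eq ∝ L^(1/4) · d^(−1/2).
T′ = 677 × 5.5^(1/4) / 4.2^(1/2) = 506 K.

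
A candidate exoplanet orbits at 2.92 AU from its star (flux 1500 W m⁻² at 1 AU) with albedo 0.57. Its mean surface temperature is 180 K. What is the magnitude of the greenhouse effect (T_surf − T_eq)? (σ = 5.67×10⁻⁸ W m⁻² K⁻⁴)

S = 1500/2.92² = 175.9 W m⁻².
T_eq = [S(1−A)/(4σ)]^(1/4) = [175.9×0.43/(4×5.67×10⁻⁸)]^(1/4) = 135.1 K.
ΔT = T_surf − T_eq = 180 − 135.1.

ΔT ≈ 44.9 K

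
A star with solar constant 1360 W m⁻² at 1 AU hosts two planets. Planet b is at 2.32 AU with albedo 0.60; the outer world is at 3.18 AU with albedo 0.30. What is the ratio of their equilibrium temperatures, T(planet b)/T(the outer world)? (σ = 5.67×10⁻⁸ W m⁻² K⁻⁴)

T_eq = [S₀(1−A)/(4σd²)]^(1/4), so T ∝ (1−A)^(1/4) / √d.
T₁ = [1360×0.40/(4×5.67×10⁻⁸×2.32²)]^(1/4) = 145.29 K.
T₂ = [1360×0.70/(4×5.67×10⁻⁸×3.18²)]^(1/4) = 142.74 K.

T₁/T₂ ≈ 1.018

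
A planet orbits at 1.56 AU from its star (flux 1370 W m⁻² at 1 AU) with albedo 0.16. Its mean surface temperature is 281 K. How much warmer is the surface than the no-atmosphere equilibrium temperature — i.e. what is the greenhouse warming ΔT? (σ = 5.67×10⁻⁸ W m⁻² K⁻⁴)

S = 1370/1.56² = 563.0 W m⁻².
T_eq = [S(1−A)/(4σ)]^(1/4) = [563.0×0.84/(4×5.67×10⁻⁸)]^(1/4) = 213.7 K.
ΔT = T_surf − T_eq = 281 − 213.7.

ΔT ≈ 67.3 K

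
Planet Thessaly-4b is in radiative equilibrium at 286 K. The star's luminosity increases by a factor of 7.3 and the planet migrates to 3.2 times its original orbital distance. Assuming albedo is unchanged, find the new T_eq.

T_eq ∝ L^(1/4) · d^(−1/2).
T′ = 286 × 7.3^(1/4) / 3.2^(1/2) = 263 K.

T_eq ≈ 263 K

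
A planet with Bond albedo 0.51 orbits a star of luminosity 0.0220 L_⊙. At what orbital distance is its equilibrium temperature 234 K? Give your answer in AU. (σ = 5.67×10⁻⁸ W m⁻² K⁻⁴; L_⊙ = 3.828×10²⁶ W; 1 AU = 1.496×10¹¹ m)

d ≈ 0.147 AU

L = 0.0220 × 3.828×10²⁶ = 8.42×10²⁴ W.
From T_eq⁴ = L(1−A)/(16πσd²): d = √[L(1−A)/(16πσT_eq⁴)].
d = √[8.42×10²⁴ × 0.49 / (16π × 5.67×10⁻⁸ × (234)⁴)] = 2.20×10¹⁰ m = 0.147 AU.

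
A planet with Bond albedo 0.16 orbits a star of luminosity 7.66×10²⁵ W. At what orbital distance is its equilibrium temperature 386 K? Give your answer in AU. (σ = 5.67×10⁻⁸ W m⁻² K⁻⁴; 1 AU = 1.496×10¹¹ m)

From T_eq⁴ = L(1−A)/(16πσd²): d = √[L(1−A)/(16πσT_eq⁴)].
d = √[7.66×10²⁵ × 0.84 / (16π × 5.67×10⁻⁸ × (386)⁴)] = 3.19×10¹⁰ m = 0.213 AU.

d ≈ 0.213 AU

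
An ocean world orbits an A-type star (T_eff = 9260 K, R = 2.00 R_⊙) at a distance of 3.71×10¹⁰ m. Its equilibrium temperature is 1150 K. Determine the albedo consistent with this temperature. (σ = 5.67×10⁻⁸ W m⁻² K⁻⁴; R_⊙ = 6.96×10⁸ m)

A ≈ 0.32

R_⋆ = 2.00 × 6.96×10⁸ = 1.39×10⁹ m.
L = 4πR_⋆²σT_⋆⁴ = 4π(1.39×10⁹)² × 5.67×10⁻⁸ × (9260)⁴ = 1.02×10²⁸ W.
S = L/(4πd²) = 5.87×10⁵ W m⁻².
From T_eq⁴ = S(1−A)/(4σ): 1−A = 4σT_eq⁴/S.
1−A = 4 × 5.67×10⁻⁸ × (1150)⁴ / 5.87×10⁵ = 0.676.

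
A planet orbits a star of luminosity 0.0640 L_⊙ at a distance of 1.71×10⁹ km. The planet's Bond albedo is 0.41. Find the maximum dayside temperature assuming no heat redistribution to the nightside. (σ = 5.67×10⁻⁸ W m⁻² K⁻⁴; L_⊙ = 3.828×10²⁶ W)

T_ss ≈ 51.3 K

d = 1.71×10⁹ km = 1.71×10¹² m.
L = 0.0640 × 3.828×10²⁶ = 2.45×10²⁵ W.
Flux: S = L/(4πd²) = 2.45×10²⁵/(4π×(1.71×10¹²)²) = 0.667 W m⁻².
With no redistribution each surface element balances locally: S(1−A) = σT⁴.
T = [0.667 × 0.59 / 5.67×10⁻⁸]^(1/4) = (6.94×10⁶)^(1/4) = 51.3 K.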